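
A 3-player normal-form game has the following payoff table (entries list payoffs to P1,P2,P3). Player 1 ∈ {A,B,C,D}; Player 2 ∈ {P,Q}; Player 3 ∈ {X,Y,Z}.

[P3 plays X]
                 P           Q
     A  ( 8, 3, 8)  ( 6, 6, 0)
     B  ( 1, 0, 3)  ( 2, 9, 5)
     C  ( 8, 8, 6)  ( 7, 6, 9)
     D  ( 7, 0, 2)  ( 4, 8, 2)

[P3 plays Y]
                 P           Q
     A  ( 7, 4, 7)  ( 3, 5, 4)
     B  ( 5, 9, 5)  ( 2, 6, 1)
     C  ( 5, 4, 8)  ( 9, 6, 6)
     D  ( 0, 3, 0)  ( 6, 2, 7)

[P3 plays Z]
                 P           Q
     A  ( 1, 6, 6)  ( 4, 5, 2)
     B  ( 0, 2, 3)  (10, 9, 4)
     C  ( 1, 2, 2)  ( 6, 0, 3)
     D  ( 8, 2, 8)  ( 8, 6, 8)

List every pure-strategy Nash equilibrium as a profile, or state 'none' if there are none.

(A,P,X): not NE [P2→Q gives 6>3]
(A,P,Y): not NE [P2→Q gives 5>4; P3→X gives 8>7]
(A,P,Z): not NE [P1→D gives 8>1; P3→X gives 8>6]
(A,Q,X): not NE [P1→C gives 7>6; P3→Y gives 4>0]
(A,Q,Y): not NE [P1→C gives 9>3]
(A,Q,Z): not NE [P1→B gives 10>4; P2→P gives 6>5; P3→Y gives 4>2]
(B,P,X): not NE [P1→C gives 8>1; P2→Q gives 9>0; P3→Y gives 5>3]
(B,P,Y): not NE [P1→A gives 7>5]
(B,P,Z): not NE [P1→D gives 8>0; P2→Q gives 9>2; P3→Y gives 5>3]
(B,Q,X): not NE [P1→C gives 7>2]
(B,Q,Y): not NE [P1→C gives 9>2; P2→P gives 9>6; P3→X gives 5>1]
(B,Q,Z): not NE [P3→X gives 5>4]
(C,P,X): not NE [P3→Y gives 8>6]
(C,P,Y): not NE [P1→A gives 7>5; P2→Q gives 6>4]
(C,P,Z): not NE [P1→D gives 8>1; P3→Y gives 8>2]
(C,Q,X): not NE [P2→P gives 8>6]
(C,Q,Y): not NE [P3→X gives 9>6]
(C,Q,Z): not NE [P1→B gives 10>6; P2→P gives 2>0; P3→X gives 9>3]
(D,P,X): not NE [P1→C gives 8>7; P2→Q gives 8>0; P3→Z gives 8>2]
(D,P,Y): not NE [P1→A gives 7>0; P3→Z gives 8>0]
(D,P,Z): not NE [P2→Q gives 6>2]
(D,Q,X): not NE [P1→C gives 7>4; P3→Z gives 8>2]
(D,Q,Y): not NE [P1→C gives 9>6; P2→P gives 3>2; P3→Z gives 8>7]
(D,Q,Z): not NE [P1→B gives 10>8]

Equilibria: none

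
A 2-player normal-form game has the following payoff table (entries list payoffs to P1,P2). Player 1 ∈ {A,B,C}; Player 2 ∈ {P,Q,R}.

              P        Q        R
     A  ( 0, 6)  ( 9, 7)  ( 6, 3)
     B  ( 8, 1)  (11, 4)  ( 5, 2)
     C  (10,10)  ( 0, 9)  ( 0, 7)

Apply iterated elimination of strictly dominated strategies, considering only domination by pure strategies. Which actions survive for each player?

Remaining: P1:{B,C} P2:{P,Q}

P2 drop R (Q beats it: A:7>3 B:4>2 C:9>7)
P1 drop A (B beats it: P:8>0 Q:11>9)
P1→{B,C} P2→{P,Q}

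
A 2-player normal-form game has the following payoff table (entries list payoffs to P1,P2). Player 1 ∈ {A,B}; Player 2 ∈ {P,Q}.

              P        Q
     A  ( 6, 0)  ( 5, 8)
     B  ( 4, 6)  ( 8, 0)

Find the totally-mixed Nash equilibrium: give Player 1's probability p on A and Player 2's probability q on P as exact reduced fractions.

(p,q) = (3/7, 3/5)

P1 indiff ⇒ q·6+(1-q)·5 = q·4+(1-q)·8 ⇒ q(2) = (1-q)(3) ⇒ q = 3/5
P2 indiff ⇒ p·0+(1-p)·6 = p·8+(1-p)·0 ⇒ p(-8) = (1-p)(-6) ⇒ p = 3/7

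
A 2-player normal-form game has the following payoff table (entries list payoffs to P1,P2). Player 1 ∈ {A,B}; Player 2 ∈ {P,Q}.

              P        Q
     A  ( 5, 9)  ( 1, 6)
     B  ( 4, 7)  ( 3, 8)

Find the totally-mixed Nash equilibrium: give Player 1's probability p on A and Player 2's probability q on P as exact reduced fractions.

P1 mixes 1/4 on A; P2 mixes 2/3 on P

P1 indiff ⇒ q·5+(1-q)·1 = q·4+(1-q)·3 ⇒ q(1) = (1-q)(2) ⇒ q = 2/3
P2 indiff ⇒ p·9+(1-p)·7 = p·6+(1-p)·8 ⇒ p(3) = (1-p)(1) ⇒ p = 1/4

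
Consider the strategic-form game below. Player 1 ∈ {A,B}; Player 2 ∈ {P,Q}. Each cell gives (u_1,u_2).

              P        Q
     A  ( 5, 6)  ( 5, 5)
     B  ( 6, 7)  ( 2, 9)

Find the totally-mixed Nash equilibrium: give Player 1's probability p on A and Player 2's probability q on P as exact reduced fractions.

(p,q) = (2/3, 3/4)

P1 indiff ⇒ q·5+(1-q)·5 = q·6+(1-q)·2 ⇒ q(-1) = (1-q)(-3) ⇒ q = 3/4
P2 indiff ⇒ p·6+(1-p)·7 = p·5+(1-p)·9 ⇒ p(1) = (1-p)(2) ⇒ p = 2/3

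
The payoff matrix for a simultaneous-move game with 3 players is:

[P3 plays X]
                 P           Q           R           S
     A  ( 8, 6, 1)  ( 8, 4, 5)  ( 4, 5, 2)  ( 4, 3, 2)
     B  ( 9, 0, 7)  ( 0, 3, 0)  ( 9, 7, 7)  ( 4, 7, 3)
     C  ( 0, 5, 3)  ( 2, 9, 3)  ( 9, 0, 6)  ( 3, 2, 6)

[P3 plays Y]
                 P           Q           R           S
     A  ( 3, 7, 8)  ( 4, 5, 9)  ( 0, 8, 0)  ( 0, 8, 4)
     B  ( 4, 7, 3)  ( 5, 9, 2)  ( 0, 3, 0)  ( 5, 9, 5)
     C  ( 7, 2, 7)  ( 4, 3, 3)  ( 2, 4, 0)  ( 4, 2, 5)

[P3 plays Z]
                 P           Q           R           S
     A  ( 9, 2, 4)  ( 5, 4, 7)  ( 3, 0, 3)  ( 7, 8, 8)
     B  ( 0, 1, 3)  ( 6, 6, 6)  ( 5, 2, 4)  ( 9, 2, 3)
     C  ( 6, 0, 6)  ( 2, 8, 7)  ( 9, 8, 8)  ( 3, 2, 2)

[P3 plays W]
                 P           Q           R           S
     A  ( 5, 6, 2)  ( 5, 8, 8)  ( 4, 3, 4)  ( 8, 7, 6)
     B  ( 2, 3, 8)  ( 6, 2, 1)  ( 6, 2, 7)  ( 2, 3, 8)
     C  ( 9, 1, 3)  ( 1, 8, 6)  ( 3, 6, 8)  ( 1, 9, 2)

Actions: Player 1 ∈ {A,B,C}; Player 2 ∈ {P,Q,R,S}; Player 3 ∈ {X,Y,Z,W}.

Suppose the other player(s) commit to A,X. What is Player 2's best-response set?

u_2(P vs A,X) = 6
u_2(Q vs A,X) = 4
u_2(R vs A,X) = 5
u_2(S vs A,X) = 3
max payoff 6 at {P}

P2 best: {P}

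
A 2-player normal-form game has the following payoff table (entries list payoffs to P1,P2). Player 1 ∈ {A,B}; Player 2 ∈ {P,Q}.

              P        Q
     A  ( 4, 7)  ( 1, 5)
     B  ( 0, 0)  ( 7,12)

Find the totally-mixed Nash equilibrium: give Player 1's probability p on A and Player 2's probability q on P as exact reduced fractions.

(p,q) = (6/7, 3/5)

P1 indiff ⇒ q·4+(1-q)·1 = q·0+(1-q)·7 ⇒ q(4) = (1-q)(6) ⇒ q = 3/5
P2 indiff ⇒ p·7+(1-p)·0 = p·5+(1-p)·12 ⇒ p(2) = (1-p)(12) ⇒ p = 6/7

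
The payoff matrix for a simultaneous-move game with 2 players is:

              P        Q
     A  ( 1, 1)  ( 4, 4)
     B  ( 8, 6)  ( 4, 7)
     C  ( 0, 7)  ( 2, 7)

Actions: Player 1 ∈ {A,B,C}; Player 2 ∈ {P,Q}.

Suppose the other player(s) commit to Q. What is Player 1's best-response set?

P1 best: {A,B}

u_1(A vs Q) = 4
u_1(B vs Q) = 4
u_1(C vs Q) = 2
max payoff 4 at {A,B}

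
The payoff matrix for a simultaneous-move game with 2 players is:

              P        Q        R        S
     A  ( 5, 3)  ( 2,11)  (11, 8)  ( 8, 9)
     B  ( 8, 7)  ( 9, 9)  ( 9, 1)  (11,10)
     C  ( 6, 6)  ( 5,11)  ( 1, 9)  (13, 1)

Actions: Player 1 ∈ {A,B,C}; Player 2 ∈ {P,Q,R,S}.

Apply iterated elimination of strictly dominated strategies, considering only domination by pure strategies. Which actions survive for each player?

Remaining: P1:{B,C} P2:{Q,S}

P2 drop P (Q beats it: A:11>3 B:9>7 C:11>6)
P2 drop R (Q beats it: A:11>8 B:9>1 C:11>9)
P1 drop A (B beats it: Q:9>2 S:11>8)
P1→{B,C} P2→{Q,S}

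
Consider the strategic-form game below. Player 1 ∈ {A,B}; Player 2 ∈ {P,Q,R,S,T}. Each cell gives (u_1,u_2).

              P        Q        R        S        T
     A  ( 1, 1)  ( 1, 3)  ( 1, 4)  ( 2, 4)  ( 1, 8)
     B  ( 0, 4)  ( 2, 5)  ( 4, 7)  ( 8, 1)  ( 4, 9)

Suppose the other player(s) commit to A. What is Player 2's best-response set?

P2 best: {T}

u_2(P vs A) = 1
u_2(Q vs A) = 3
u_2(R vs A) = 4
u_2(S vs A) = 4
u_2(T vs A) = 8
max payoff 8 at {T}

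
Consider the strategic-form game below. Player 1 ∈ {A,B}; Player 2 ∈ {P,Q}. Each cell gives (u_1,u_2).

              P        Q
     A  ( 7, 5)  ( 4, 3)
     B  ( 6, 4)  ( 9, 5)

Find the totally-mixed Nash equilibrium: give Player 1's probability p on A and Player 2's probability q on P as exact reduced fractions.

P1 indiff ⇒ q·7+(1-q)·4 = q·6+(1-q)·9 ⇒ q(1) = (1-q)(5) ⇒ q = 5/6
P2 indiff ⇒ p·5+(1-p)·4 = p·3+(1-p)·5 ⇒ p(2) = (1-p)(1) ⇒ p = 1/3

(p,q) = (1/3, 5/6)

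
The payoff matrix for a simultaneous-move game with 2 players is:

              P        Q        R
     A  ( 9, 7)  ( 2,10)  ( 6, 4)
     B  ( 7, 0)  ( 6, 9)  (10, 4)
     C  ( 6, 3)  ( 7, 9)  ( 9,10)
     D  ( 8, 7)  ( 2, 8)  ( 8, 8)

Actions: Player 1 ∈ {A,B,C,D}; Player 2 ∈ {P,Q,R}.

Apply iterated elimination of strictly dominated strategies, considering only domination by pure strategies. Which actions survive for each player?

P2 drop P (Q beats it: A:10>7 B:9>0 C:9>3 D:8>7)
P1 drop A (B beats it: Q:6>2 R:10>6)
P1 drop D (B beats it: Q:6>2 R:10>8)
P1→{B,C} P2→{Q,R}

IESDS → P1:{B,C} P2:{Q,R}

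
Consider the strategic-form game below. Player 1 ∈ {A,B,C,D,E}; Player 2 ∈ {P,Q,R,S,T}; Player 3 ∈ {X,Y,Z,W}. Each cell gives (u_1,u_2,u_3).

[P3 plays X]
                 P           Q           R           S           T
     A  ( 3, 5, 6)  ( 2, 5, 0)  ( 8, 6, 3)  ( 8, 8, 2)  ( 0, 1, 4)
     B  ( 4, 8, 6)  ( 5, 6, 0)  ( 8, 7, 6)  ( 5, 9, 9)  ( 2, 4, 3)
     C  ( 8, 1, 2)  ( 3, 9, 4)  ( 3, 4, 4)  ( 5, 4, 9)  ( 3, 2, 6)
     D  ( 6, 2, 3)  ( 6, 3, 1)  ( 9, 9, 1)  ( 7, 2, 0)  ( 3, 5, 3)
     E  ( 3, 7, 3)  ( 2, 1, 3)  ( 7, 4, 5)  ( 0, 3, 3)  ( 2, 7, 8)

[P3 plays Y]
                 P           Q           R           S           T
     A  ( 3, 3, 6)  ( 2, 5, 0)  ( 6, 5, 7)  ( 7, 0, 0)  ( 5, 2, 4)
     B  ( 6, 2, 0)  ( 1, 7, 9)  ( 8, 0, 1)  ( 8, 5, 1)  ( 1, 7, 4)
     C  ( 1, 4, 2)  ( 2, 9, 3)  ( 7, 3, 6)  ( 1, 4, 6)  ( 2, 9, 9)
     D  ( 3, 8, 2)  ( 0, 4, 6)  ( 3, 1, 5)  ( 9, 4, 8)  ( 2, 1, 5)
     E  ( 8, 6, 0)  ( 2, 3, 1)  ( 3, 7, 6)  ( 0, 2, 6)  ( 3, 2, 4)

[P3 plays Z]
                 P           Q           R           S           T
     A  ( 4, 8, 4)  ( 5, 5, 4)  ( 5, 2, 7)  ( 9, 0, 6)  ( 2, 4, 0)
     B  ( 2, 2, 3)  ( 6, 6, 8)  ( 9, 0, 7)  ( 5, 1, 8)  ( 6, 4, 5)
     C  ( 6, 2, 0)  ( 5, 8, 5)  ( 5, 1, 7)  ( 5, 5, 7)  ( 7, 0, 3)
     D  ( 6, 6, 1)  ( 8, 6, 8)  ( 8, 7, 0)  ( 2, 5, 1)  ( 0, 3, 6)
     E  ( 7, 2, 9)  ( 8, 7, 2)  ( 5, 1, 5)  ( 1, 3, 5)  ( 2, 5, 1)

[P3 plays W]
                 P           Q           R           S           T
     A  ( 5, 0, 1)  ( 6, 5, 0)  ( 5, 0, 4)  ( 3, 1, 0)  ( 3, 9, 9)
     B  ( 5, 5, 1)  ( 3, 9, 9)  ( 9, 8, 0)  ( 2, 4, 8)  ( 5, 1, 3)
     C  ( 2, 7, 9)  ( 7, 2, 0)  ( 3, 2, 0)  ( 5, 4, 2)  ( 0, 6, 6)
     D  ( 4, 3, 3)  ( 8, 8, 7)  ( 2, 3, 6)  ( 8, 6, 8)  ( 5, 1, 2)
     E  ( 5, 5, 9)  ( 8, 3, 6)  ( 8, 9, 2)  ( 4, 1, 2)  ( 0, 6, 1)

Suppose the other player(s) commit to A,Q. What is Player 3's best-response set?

P3 best: {Z}

u_3(X vs A,Q) = 0
u_3(Y vs A,Q) = 0
u_3(Z vs A,Q) = 4
u_3(W vs A,Q) = 0
max payoff 4 at {Z}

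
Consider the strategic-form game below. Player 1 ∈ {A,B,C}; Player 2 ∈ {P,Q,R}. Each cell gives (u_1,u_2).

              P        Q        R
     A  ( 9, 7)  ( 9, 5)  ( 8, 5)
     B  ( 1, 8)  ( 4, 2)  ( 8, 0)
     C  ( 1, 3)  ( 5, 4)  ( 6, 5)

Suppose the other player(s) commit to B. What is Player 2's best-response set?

u_2(P vs B) = 8
u_2(Q vs B) = 2
u_2(R vs B) = 0
max payoff 8 at {P}

BR_2 = {P}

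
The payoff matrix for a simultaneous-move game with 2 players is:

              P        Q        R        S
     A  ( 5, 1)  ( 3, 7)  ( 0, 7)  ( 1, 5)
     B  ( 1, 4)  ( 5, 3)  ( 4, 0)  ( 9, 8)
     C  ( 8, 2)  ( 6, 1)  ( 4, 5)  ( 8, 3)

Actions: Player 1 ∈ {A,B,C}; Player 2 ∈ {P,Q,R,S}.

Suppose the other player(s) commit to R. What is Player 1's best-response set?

u_1(A vs R) = 0
u_1(B vs R) = 4
u_1(C vs R) = 4
max payoff 4 at {B,C}

BR_1 = {B,C}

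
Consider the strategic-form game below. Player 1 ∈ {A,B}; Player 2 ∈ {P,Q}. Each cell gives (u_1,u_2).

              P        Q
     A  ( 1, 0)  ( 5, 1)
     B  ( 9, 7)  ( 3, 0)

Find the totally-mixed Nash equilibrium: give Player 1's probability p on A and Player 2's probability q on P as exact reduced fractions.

(p,q) = (7/8, 1/5)

P1 indiff ⇒ q·1+(1-q)·5 = q·9+(1-q)·3 ⇒ q(-8) = (1-q)(-2) ⇒ q = 1/5
P2 indiff ⇒ p·0+(1-p)·7 = p·1+(1-p)·0 ⇒ p(-1) = (1-p)(-7) ⇒ p = 7/8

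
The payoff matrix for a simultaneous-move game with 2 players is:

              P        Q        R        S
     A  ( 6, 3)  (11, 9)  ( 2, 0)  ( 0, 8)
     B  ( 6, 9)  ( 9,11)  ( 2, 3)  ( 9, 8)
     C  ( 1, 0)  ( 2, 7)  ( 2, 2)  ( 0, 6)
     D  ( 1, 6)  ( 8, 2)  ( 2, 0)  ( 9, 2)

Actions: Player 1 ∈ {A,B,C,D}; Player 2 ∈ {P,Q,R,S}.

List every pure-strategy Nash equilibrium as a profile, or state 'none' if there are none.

PSNE = {(A,Q)}

(A,P): not NE [P2→Q gives 9>3]
(A,Q): NE
(A,R): not NE [P2→Q gives 9>0]
(A,S): not NE [P1→D gives 9>0; P2→Q gives 9>8]
(B,P): not NE [P2→Q gives 11>9]
(B,Q): not NE [P1→A gives 11>9]
(B,R): not NE [P2→Q gives 11>3]
(B,S): not NE [P2→Q gives 11>8]
(C,P): not NE [P1→B gives 6>1; P2→Q gives 7>0]
(C,Q): not NE [P1→A gives 11>2]
(C,R): not NE [P2→Q gives 7>2]
(C,S): not NE [P1→D gives 9>0; P2→Q gives 7>6]
(D,P): not NE [P1→B gives 6>1]
(D,Q): not NE [P1→A gives 11>8; P2→P gives 6>2]
(D,R): not NE [P2→P gives 6>0]
(D,S): not NE [P2→P gives 6>2]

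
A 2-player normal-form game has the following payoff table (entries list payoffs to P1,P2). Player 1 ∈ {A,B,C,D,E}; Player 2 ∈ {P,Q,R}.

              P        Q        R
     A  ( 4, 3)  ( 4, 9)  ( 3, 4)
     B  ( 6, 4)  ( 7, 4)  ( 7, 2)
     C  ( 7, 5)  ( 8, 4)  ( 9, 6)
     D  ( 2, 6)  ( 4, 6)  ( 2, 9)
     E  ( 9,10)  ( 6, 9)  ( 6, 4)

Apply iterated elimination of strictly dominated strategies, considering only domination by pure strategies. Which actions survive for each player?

Survivors P1:{C,E} P2:{P,R}

P1 drop A (B beats it: P:6>4 Q:7>4 R:7>3)
P1 drop B (C beats it: P:7>6 Q:8>7 R:9>7)
P1 drop D (C beats it: P:7>2 Q:8>4 R:9>2)
P2 drop Q (P beats it: C:5>4 E:10>9)
P1→{C,E} P2→{P,R}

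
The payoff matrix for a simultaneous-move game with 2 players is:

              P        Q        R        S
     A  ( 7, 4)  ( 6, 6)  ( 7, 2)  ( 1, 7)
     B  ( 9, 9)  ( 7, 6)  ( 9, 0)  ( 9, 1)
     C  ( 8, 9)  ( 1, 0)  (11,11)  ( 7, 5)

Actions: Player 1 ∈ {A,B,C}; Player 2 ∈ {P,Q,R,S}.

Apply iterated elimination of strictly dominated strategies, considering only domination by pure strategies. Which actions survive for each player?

P1 drop A (B beats it: P:9>7 Q:7>6 R:9>7 S:9>1)
P2 drop Q (P beats it: B:9>6 C:9>0)
P2 drop S (P beats it: B:9>1 C:9>5)
P1→{B,C} P2→{P,R}

Remaining: P1:{B,C} P2:{P,R}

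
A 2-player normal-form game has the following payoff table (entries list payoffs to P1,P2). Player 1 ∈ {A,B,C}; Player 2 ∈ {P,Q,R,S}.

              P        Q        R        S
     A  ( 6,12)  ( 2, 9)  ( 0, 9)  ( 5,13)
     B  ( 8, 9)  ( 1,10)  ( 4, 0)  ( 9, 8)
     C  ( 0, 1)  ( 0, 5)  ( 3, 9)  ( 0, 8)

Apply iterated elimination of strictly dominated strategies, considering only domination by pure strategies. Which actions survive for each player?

Remaining: P1:{A,B} P2:{P,Q,S}

P1 drop C (B beats it: P:8>0 Q:1>0 R:4>3 S:9>0)
P2 drop R (P beats it: A:12>9 B:9>0)
P1→{A,B} P2→{P,Q,S}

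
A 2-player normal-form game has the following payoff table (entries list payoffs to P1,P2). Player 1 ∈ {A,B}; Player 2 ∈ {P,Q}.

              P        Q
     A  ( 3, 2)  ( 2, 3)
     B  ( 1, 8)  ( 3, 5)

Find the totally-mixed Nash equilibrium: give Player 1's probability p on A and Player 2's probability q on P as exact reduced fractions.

P1 indiff ⇒ q·3+(1-q)·2 = q·1+(1-q)·3 ⇒ q(2) = (1-q)(1) ⇒ q = 1/3
P2 indiff ⇒ p·2+(1-p)·8 = p·3+(1-p)·5 ⇒ p(-1) = (1-p)(-3) ⇒ p = 3/4

P1 mixes 3/4 on A; P2 mixes 1/3 on P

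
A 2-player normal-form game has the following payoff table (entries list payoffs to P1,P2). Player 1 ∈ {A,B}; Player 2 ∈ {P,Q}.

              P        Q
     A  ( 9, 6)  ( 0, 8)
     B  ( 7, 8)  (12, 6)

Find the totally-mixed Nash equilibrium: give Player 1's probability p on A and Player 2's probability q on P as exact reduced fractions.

P1 indiff ⇒ q·9+(1-q)·0 = q·7+(1-q)·12 ⇒ q(2) = (1-q)(12) ⇒ q = 6/7
P2 indiff ⇒ p·6+(1-p)·8 = p·8+(1-p)·6 ⇒ p(-2) = (1-p)(-2) ⇒ p = 1/2

P1 mixes 1/2 on A; P2 mixes 6/7 on P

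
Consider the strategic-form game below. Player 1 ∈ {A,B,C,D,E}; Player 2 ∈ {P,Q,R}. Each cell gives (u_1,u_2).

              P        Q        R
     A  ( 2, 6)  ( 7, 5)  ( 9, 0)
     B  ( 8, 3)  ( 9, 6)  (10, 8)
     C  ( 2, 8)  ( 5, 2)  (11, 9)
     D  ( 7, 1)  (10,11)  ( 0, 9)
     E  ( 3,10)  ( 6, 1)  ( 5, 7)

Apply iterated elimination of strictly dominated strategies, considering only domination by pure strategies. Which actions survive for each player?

Survivors P1:{B,C,D} P2:{Q,R}

P1 drop A (B beats it: P:8>2 Q:9>7 R:10>9)
P1 drop E (B beats it: P:8>3 Q:9>6 R:10>5)
P2 drop P (R beats it: B:8>3 C:9>8 D:9>1)
P1→{B,C,D} P2→{Q,R}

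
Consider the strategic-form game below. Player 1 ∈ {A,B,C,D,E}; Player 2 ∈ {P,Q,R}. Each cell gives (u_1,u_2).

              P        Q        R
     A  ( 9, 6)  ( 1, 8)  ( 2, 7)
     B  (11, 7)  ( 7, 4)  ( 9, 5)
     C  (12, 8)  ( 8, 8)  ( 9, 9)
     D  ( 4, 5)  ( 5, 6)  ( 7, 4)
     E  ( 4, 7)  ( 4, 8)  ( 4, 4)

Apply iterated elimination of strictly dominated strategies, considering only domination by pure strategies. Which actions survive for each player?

IESDS → P1:{B,C} P2:{P,R}

P1 drop A (B beats it: P:11>9 Q:7>1 R:9>2)
P1 drop D (B beats it: P:11>4 Q:7>5 R:9>7)
P1 drop E (B beats it: P:11>4 Q:7>4 R:9>4)
P2 drop Q (R beats it: B:5>4 C:9>8)
P1→{B,C} P2→{P,R}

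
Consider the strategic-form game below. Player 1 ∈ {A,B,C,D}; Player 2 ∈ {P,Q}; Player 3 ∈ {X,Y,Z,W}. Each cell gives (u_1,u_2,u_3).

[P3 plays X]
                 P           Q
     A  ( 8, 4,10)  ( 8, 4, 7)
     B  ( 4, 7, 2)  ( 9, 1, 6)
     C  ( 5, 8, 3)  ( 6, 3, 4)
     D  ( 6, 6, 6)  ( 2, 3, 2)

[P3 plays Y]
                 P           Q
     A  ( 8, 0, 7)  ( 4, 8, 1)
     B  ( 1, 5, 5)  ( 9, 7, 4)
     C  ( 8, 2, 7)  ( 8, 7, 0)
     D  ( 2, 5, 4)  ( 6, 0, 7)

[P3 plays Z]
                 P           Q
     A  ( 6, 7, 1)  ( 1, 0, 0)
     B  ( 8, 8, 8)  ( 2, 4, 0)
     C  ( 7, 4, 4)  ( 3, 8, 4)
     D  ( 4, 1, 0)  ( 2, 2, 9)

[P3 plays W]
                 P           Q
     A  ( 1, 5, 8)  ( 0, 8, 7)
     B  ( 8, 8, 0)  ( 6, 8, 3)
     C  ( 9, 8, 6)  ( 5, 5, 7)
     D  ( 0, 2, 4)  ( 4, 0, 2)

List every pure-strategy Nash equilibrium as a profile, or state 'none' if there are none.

(A,P,X): NE
(A,P,Y): not NE [P2→Q gives 8>0; P3→X gives 10>7]
(A,P,Z): not NE [P1→B gives 8>6; P3→X gives 10>1]
(A,P,W): not NE [P1→C gives 9>1; P2→Q gives 8>5; P3→X gives 10>8]
(A,Q,X): not NE [P1→B gives 9>8]
(A,Q,Y): not NE [P1→B gives 9>4; P3→W gives 7>1]
(A,Q,Z): not NE [P1→C gives 3>1; P2→P gives 7>0; P3→W gives 7>0]
(A,Q,W): not NE [P1→B gives 6>0]
(B,P,X): not NE [P1→A gives 8>4; P3→Z gives 8>2]
(B,P,Y): not NE [P1→C gives 8>1; P2→Q gives 7>5; P3→Z gives 8>5]
(B,P,Z): NE
(B,P,W): not NE [P1→C gives 9>8; P3→Z gives 8>0]
(B,Q,X): not NE [P2→P gives 7>1]
(B,Q,Y): not NE [P3→X gives 6>4]
(B,Q,Z): not NE [P1→C gives 3>2; P2→P gives 8>4; P3→X gives 6>0]
(B,Q,W): not NE [P3→X gives 6>3]
(C,P,X): not NE [P1→A gives 8>5; P3→Y gives 7>3]
(C,P,Y): not NE [P2→Q gives 7>2]
(C,P,Z): not NE [P1→B gives 8>7; P2→Q gives 8>4; P3→Y gives 7>4]
(C,P,W): not NE [P3→Y gives 7>6]
(C,Q,X): not NE [P1→B gives 9>6; P2→P gives 8>3; P3→W gives 7>4]
(C,Q,Y): not NE [P1→B gives 9>8; P3→W gives 7>0]
(C,Q,Z): not NE [P3→W gives 7>4]
(C,Q,W): not NE [P1→B gives 6>5; P2→P gives 8>5]
(D,P,X): not NE [P1→A gives 8>6]
(D,P,Y): not NE [P1→C gives 8>2; P3→X gives 6>4]
(D,P,Z): not NE [P1→B gives 8>4; P2→Q gives 2>1; P3→X gives 6>0]
(D,P,W): not NE [P1→C gives 9>0; P3→X gives 6>4]
(D,Q,X): not NE [P1→B gives 9>2; P2→P gives 6>3; P3→Z gives 9>2]
(D,Q,Y): not NE [P1→B gives 9>6; P2→P gives 5>0; P3→Z gives 9>7]
(D,Q,Z): not NE [P1→C gives 3>2]
(D,Q,W): not NE [P1→B gives 6>4; P2→P gives 2>0; P3→Z gives 9>2]

PSNE = {(A,P,X), (B,P,Z)}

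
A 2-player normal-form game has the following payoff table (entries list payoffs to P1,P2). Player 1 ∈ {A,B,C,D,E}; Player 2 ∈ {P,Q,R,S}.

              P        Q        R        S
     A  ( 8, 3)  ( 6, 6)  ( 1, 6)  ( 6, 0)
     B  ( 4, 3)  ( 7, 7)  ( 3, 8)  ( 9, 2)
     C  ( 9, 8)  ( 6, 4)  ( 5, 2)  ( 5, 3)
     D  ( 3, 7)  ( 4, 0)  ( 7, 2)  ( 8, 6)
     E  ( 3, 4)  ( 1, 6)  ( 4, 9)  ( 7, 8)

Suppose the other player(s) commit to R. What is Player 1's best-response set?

argmax u_1 = {D}

u_1(A vs R) = 1
u_1(B vs R) = 3
u_1(C vs R) = 5
u_1(D vs R) = 7
u_1(E vs R) = 4
max payoff 7 at {D}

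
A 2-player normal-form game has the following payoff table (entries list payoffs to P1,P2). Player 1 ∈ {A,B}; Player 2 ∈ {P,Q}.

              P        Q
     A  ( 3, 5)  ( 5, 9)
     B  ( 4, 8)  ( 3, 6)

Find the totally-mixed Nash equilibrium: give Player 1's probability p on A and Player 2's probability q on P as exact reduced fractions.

P1 indiff ⇒ q·3+(1-q)·5 = q·4+(1-q)·3 ⇒ q(-1) = (1-q)(-2) ⇒ q = 2/3
P2 indiff ⇒ p·5+(1-p)·8 = p·9+(1-p)·6 ⇒ p(-4) = (1-p)(-2) ⇒ p = 1/3

p=1/3, q=2/3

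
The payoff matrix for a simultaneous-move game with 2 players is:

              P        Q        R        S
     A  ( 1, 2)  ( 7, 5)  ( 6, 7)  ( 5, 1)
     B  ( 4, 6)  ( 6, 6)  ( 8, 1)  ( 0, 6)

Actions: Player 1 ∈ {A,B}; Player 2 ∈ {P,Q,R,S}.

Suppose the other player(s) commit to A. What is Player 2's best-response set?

BR_2 = {R}

u_2(P vs A) = 2
u_2(Q vs A) = 5
u_2(R vs A) = 7
u_2(S vs A) = 1
max payoff 7 at {R}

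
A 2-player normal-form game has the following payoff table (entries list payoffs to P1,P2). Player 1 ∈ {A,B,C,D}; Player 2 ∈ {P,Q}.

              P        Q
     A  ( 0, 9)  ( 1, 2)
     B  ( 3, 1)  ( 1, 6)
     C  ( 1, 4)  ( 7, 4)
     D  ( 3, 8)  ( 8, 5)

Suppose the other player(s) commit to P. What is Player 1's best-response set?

argmax u_1 = {B,D}

u_1(A vs P) = 0
u_1(B vs P) = 3
u_1(C vs P) = 1
u_1(D vs P) = 3
max payoff 3 at {B,D}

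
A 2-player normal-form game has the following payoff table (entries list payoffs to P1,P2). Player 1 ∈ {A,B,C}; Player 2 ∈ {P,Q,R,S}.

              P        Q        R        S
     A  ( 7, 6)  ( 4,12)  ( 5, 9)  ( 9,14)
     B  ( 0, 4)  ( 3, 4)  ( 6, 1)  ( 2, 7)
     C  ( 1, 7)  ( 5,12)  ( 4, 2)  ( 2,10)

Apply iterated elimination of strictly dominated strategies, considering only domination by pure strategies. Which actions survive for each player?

Survivors P1:{A,C} P2:{Q,S}

P2 drop P (S beats it: A:14>6 B:7>4 C:10>7)
P2 drop R (Q beats it: A:12>9 B:4>1 C:12>2)
P1 drop B (A beats it: Q:4>3 S:9>2)
P1→{A,C} P2→{Q,S}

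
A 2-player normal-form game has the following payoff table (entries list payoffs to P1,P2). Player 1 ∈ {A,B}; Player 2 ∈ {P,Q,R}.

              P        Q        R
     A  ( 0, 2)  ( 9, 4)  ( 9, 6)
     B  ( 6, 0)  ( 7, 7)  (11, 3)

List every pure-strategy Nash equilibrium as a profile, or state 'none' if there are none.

(A,P): not NE [P1→B gives 6>0; P2→R gives 6>2]
(A,Q): not NE [P2→R gives 6>4]
(A,R): not NE [P1→B gives 11>9]
(B,P): not NE [P2→Q gives 7>0]
(B,Q): not NE [P1→A gives 9>7]
(B,R): not NE [P2→Q gives 7>3]

Equilibria: none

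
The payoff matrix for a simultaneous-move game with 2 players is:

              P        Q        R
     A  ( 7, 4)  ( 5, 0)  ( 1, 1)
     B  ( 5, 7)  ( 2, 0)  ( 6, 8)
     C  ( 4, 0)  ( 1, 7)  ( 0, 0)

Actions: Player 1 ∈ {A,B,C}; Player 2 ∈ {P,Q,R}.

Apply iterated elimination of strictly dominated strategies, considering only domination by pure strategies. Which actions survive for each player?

IESDS → P1:{A,B} P2:{P,R}

P1 drop C (A beats it: P:7>4 Q:5>1 R:1>0)
P2 drop Q (P beats it: A:4>0 B:7>0)
P1→{A,B} P2→{P,R}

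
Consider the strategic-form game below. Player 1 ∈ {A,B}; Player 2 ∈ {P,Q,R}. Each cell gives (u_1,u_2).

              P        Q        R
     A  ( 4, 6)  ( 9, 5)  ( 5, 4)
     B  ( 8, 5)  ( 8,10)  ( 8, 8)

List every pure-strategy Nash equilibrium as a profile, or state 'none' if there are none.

PSNE: ∅

(A,P): not NE [P1→B gives 8>4]
(A,Q): not NE [P2→P gives 6>5]
(A,R): not NE [P1→B gives 8>5; P2→P gives 6>4]
(B,P): not NE [P2→Q gives 10>5]
(B,Q): not NE [P1→A gives 9>8]
(B,R): not NE [P2→Q gives 10>8]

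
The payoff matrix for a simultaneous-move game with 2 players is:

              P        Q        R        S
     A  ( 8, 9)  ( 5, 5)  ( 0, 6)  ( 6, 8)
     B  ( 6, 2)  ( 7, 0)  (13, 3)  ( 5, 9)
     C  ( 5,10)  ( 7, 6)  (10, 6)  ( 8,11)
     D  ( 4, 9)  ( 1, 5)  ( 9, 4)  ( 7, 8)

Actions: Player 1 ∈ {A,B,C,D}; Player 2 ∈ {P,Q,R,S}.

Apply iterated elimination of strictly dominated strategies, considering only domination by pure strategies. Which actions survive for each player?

Remaining: P1:{A,C} P2:{P,S}

P1 drop D (C beats it: P:5>4 Q:7>1 R:10>9 S:8>7)
P2 drop Q (P beats it: A:9>5 B:2>0 C:10>6)
P2 drop R (S beats it: A:8>6 B:9>3 C:11>6)
P1 drop B (A beats it: P:8>6 S:6>5)
P1→{A,C} P2→{P,S}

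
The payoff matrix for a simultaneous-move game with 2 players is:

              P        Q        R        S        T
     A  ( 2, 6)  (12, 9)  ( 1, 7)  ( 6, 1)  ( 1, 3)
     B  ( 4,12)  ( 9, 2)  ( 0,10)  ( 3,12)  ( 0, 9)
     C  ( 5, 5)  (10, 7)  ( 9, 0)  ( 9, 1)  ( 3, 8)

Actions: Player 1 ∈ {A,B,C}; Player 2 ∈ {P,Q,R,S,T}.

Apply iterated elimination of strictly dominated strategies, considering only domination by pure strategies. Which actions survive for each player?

P1 drop B (C beats it: P:5>4 Q:10>9 R:9>0 S:9>3 T:3>0)
P2 drop P (Q beats it: A:9>6 C:7>5)
P2 drop R (Q beats it: A:9>7 C:7>0)
P2 drop S (Q beats it: A:9>1 C:7>1)
P1→{A,C} P2→{Q,T}

Remaining: P1:{A,C} P2:{Q,T}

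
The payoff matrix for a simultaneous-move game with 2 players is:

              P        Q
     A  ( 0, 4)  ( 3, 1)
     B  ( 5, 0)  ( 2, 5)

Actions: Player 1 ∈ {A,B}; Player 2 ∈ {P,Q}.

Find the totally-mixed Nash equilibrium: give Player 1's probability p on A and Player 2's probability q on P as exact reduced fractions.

P1 indiff ⇒ q·0+(1-q)·3 = q·5+(1-q)·2 ⇒ q(-5) = (1-q)(-1) ⇒ q = 1/6
P2 indiff ⇒ p·4+(1-p)·0 = p·1+(1-p)·5 ⇒ p(3) = (1-p)(5) ⇒ p = 5/8

p=5/8, q=1/6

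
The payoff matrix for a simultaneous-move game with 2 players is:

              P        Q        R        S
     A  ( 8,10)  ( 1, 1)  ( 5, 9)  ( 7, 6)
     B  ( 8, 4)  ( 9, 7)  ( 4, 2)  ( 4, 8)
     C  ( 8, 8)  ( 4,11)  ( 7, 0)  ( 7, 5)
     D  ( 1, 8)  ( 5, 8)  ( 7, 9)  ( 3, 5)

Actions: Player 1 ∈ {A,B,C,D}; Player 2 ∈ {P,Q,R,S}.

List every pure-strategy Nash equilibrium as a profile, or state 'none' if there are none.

PSNE = {(A,P), (D,R)}

(A,P): NE
(A,Q): not NE [P1→B gives 9>1; P2→P gives 10>1]
(A,R): not NE [P1→D gives 7>5; P2→P gives 10>9]
(A,S): not NE [P2→P gives 10>6]
(B,P): not NE [P2→S gives 8>4]
(B,Q): not NE [P2→S gives 8>7]
(B,R): not NE [P1→D gives 7>4; P2→S gives 8>2]
(B,S): not NE [P1→C gives 7>4]
(C,P): not NE [P2→Q gives 11>8]
(C,Q): not NE [P1→B gives 9>4]
(C,R): not NE [P2→Q gives 11>0]
(C,S): not NE [P2→Q gives 11>5]
(D,P): not NE [P1→C gives 8>1; P2→R gives 9>8]
(D,Q): not NE [P1→B gives 9>5; P2→R gives 9>8]
(D,R): NE
(D,S): not NE [P1→C gives 7>3; P2→R gives 9>5]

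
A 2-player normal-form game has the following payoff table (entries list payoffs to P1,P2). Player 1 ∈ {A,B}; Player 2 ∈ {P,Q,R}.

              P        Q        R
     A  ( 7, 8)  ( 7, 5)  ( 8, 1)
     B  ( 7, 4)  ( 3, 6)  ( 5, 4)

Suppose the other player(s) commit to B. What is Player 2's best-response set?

u_2(P vs B) = 4
u_2(Q vs B) = 6
u_2(R vs B) = 4
max payoff 6 at {Q}

P2 best: {Q}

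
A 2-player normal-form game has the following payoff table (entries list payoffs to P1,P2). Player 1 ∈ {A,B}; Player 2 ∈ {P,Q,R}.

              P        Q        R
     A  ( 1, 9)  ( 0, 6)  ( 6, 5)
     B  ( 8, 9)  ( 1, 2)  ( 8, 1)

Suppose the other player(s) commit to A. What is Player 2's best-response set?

u_2(P vs A) = 9
u_2(Q vs A) = 6
u_2(R vs A) = 5
max payoff 9 at {P}

P2 best: {P}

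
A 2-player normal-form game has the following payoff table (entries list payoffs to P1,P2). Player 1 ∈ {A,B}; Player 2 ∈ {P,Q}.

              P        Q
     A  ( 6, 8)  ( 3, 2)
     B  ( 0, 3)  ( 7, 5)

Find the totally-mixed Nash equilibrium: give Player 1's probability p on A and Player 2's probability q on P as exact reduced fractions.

P1 mixes 1/4 on A; P2 mixes 2/5 on P

P1 indiff ⇒ q·6+(1-q)·3 = q·0+(1-q)·7 ⇒ q(6) = (1-q)(4) ⇒ q = 2/5
P2 indiff ⇒ p·8+(1-p)·3 = p·2+(1-p)·5 ⇒ p(6) = (1-p)(2) ⇒ p = 1/4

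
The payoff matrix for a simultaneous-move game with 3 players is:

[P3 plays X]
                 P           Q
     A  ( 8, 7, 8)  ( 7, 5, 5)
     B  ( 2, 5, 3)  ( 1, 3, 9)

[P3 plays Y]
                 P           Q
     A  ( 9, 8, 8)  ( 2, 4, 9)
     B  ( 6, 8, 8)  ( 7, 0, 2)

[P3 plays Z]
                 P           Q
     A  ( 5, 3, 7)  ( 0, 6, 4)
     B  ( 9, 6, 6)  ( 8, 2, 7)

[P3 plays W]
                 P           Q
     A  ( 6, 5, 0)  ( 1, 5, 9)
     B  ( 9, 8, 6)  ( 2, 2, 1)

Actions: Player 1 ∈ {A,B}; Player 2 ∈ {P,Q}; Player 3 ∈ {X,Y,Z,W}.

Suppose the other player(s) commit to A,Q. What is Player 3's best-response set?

BR_3 = {Y,W}

u_3(X vs A,Q) = 5
u_3(Y vs A,Q) = 9
u_3(Z vs A,Q) = 4
u_3(W vs A,Q) = 9
max payoff 9 at {Y,W}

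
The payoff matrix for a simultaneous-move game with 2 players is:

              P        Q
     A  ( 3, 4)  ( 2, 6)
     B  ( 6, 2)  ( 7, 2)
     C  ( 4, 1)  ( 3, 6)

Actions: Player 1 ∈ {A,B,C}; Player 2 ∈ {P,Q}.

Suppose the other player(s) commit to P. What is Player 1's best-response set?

argmax u_1 = {B}

u_1(A vs P) = 3
u_1(B vs P) = 6
u_1(C vs P) = 4
max payoff 6 at {B}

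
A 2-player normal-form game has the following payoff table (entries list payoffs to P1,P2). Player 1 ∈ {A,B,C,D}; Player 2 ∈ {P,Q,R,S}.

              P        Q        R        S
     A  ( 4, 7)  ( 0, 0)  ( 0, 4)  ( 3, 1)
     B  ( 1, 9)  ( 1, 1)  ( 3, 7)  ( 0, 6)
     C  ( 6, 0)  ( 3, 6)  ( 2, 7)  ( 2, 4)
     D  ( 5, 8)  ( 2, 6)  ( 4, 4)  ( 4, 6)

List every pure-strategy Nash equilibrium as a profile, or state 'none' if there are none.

PSNE: ∅

(A,P): not NE [P1→C gives 6>4]
(A,Q): not NE [P1→C gives 3>0; P2→P gives 7>0]
(A,R): not NE [P1→D gives 4>0; P2→P gives 7>4]
(A,S): not NE [P1→D gives 4>3; P2→P gives 7>1]
(B,P): not NE [P1→C gives 6>1]
(B,Q): not NE [P1→C gives 3>1; P2→P gives 9>1]
(B,R): not NE [P1→D gives 4>3; P2→P gives 9>7]
(B,S): not NE [P1→D gives 4>0; P2→P gives 9>6]
(C,P): not NE [P2→R gives 7>0]
(C,Q): not NE [P2→R gives 7>6]
(C,R): not NE [P1→D gives 4>2]
(C,S): not NE [P1→D gives 4>2; P2→R gives 7>4]
(D,P): not NE [P1→C gives 6>5]
(D,Q): not NE [P1→C gives 3>2; P2→P gives 8>6]
(D,R): not NE [P2→P gives 8>4]
(D,S): not NE [P2→P gives 8>6]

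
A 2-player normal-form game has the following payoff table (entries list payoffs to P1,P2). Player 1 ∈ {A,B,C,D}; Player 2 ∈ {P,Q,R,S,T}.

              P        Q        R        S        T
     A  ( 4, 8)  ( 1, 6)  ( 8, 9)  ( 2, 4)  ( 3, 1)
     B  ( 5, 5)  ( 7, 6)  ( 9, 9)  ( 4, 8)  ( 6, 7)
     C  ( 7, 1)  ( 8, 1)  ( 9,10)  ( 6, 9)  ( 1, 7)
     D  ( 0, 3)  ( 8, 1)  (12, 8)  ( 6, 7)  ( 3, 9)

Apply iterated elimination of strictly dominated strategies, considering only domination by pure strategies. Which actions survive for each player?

P1 drop A (B beats it: P:5>4 Q:7>1 R:9>8 S:4>2 T:6>3)
P2 drop P (R beats it: B:9>5 C:10>1 D:8>3)
P2 drop Q (R beats it: B:9>6 C:10>1 D:8>1)
P2 drop S (R beats it: B:9>8 C:10>9 D:8>7)
P1 drop C (D beats it: R:12>9 T:3>1)
P1→{B,D} P2→{R,T}

Survivors P1:{B,D} P2:{R,T}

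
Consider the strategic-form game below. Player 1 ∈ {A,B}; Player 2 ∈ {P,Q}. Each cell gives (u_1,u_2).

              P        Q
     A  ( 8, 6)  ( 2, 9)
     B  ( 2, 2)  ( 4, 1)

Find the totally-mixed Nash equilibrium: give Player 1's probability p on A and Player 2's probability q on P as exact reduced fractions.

(p,q) = (1/4, 1/4)

P1 indiff ⇒ q·8+(1-q)·2 = q·2+(1-q)·4 ⇒ q(6) = (1-q)(2) ⇒ q = 1/4
P2 indiff ⇒ p·6+(1-p)·2 = p·9+(1-p)·1 ⇒ p(-3) = (1-p)(-1) ⇒ p = 1/4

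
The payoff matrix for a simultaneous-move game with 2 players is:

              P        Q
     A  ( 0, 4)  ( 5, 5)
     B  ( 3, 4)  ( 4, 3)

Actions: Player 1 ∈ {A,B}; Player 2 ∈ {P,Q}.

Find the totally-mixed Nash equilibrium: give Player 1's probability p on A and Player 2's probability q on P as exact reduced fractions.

P1 indiff ⇒ q·0+(1-q)·5 = q·3+(1-q)·4 ⇒ q(-3) = (1-q)(-1) ⇒ q = 1/4
P2 indiff ⇒ p·4+(1-p)·4 = p·5+(1-p)·3 ⇒ p(-1) = (1-p)(-1) ⇒ p = 1/2

(p,q) = (1/2, 1/4)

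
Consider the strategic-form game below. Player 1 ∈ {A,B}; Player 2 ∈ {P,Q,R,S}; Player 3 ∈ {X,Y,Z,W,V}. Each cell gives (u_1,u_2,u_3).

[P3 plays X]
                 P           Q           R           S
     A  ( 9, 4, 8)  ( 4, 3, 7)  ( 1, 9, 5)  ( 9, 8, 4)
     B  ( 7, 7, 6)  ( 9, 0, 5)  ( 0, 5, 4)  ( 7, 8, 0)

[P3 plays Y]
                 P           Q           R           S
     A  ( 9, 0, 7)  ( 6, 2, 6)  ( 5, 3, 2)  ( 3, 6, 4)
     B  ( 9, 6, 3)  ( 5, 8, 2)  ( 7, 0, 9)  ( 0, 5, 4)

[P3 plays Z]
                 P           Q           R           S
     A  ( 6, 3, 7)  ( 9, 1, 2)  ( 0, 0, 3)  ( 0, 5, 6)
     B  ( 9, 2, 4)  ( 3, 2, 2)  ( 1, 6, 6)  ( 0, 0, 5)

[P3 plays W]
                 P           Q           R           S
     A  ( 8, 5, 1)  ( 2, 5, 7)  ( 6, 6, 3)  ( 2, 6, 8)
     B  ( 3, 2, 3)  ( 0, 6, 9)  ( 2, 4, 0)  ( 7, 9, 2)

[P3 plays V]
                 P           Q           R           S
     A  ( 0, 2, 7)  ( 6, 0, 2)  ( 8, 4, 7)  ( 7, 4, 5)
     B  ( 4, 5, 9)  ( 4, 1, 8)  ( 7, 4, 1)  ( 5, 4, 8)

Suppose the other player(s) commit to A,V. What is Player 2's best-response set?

u_2(P vs A,V) = 2
u_2(Q vs A,V) = 0
u_2(R vs A,V) = 4
u_2(S vs A,V) = 4
max payoff 4 at {R,S}

BR_2 = {R,S}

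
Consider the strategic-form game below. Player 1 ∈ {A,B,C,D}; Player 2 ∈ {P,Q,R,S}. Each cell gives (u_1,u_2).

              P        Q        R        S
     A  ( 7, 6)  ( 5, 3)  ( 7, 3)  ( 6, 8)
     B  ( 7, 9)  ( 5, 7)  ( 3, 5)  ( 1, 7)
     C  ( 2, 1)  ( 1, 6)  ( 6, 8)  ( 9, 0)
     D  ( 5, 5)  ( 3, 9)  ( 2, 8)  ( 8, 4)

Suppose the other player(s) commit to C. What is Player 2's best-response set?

BR_2 = {R}

u_2(P vs C) = 1
u_2(Q vs C) = 6
u_2(R vs C) = 8
u_2(S vs C) = 0
max payoff 8 at {R}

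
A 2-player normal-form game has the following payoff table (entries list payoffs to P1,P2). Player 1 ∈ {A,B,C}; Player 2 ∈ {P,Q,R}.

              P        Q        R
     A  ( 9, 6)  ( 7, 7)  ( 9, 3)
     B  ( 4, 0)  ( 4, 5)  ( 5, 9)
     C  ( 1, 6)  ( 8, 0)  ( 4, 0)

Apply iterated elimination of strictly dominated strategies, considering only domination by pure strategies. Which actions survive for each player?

P1 drop B (A beats it: P:9>4 Q:7>4 R:9>5)
P2 drop R (P beats it: A:6>3 C:6>0)
P1→{A,C} P2→{P,Q}

Remaining: P1:{A,C} P2:{P,Q}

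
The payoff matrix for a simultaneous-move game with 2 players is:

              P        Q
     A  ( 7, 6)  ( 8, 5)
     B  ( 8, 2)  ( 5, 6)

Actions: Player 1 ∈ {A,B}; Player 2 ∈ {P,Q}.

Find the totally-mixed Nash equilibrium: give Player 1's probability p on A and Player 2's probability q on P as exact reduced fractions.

P1 indiff ⇒ q·7+(1-q)·8 = q·8+(1-q)·5 ⇒ q(-1) = (1-q)(-3) ⇒ q = 3/4
P2 indiff ⇒ p·6+(1-p)·2 = p·5+(1-p)·6 ⇒ p(1) = (1-p)(4) ⇒ p = 4/5

P1 mixes 4/5 on A; P2 mixes 3/4 on P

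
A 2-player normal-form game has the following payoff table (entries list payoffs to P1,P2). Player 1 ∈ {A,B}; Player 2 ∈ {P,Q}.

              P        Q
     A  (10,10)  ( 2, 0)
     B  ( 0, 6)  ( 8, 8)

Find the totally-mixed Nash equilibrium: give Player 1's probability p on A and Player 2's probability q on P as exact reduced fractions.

p=1/6, q=3/8

P1 indiff ⇒ q·10+(1-q)·2 = q·0+(1-q)·8 ⇒ q(10) = (1-q)(6) ⇒ q = 3/8
P2 indiff ⇒ p·10+(1-p)·6 = p·0+(1-p)·8 ⇒ p(10) = (1-p)(2) ⇒ p = 1/6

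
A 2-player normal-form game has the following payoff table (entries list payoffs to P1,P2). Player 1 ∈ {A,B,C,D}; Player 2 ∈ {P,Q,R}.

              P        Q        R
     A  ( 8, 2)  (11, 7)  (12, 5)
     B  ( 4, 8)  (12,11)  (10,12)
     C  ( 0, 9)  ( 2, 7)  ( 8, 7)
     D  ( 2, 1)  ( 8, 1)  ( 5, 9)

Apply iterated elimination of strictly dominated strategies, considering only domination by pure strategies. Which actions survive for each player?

Survivors P1:{A,B} P2:{Q,R}

P1 drop C (A beats it: P:8>0 Q:11>2 R:12>8)
P1 drop D (A beats it: P:8>2 Q:11>8 R:12>5)
P2 drop P (Q beats it: A:7>2 B:11>8)
P1→{A,B} P2→{Q,R}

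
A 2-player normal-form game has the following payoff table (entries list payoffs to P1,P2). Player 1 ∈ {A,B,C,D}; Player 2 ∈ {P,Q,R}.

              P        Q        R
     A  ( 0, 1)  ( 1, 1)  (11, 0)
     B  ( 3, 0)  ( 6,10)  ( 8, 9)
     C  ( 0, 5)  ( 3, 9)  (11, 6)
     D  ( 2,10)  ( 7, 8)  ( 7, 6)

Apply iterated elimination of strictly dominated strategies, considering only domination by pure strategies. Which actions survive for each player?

P2 drop R (Q beats it: A:1>0 B:10>9 C:9>6 D:8>6)
P1 drop A (B beats it: P:3>0 Q:6>1)
P1 drop C (B beats it: P:3>0 Q:6>3)
P1→{B,D} P2→{P,Q}

IESDS → P1:{B,D} P2:{P,Q}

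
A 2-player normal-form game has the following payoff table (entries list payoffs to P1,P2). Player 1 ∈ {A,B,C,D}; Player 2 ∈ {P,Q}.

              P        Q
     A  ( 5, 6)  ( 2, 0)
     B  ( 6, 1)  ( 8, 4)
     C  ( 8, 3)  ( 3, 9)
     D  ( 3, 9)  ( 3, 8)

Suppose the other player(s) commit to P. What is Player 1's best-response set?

u_1(A vs P) = 5
u_1(B vs P) = 6
u_1(C vs P) = 8
u_1(D vs P) = 3
max payoff 8 at {C}

P1 best: {C}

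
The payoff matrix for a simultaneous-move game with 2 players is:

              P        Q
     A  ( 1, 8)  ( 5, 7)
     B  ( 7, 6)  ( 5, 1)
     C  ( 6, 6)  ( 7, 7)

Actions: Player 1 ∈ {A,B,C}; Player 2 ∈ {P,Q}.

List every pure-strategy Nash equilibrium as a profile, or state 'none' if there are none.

(A,P): not NE [P1→B gives 7>1]
(A,Q): not NE [P1→C gives 7>5; P2→P gives 8>7]
(B,P): NE
(B,Q): not NE [P1→C gives 7>5; P2→P gives 6>1]
(C,P): not NE [P1→B gives 7>6; P2→Q gives 7>6]
(C,Q): NE

NE set: (B,P), (C,Q)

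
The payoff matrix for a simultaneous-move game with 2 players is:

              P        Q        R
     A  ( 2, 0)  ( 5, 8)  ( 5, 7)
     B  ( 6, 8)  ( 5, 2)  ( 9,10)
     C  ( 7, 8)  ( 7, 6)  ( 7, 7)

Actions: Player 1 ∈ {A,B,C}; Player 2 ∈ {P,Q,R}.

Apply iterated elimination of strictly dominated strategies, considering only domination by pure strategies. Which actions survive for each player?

P1 drop A (C beats it: P:7>2 Q:7>5 R:7>5)
P2 drop Q (P beats it: B:8>2 C:8>6)
P1→{B,C} P2→{P,R}

Remaining: P1:{B,C} P2:{P,R}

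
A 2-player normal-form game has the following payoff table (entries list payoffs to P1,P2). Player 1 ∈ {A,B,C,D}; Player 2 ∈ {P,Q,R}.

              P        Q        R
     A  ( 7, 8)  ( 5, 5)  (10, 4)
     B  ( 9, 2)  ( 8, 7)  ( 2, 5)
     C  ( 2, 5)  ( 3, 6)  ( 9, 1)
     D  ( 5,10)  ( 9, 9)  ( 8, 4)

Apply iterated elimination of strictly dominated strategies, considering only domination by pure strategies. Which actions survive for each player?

P1 drop C (A beats it: P:7>2 Q:5>3 R:10>9)
P2 drop R (Q beats it: A:5>4 B:7>5 D:9>4)
P1 drop A (B beats it: P:9>7 Q:8>5)
P1→{B,D} P2→{P,Q}

Survivors P1:{B,D} P2:{P,Q}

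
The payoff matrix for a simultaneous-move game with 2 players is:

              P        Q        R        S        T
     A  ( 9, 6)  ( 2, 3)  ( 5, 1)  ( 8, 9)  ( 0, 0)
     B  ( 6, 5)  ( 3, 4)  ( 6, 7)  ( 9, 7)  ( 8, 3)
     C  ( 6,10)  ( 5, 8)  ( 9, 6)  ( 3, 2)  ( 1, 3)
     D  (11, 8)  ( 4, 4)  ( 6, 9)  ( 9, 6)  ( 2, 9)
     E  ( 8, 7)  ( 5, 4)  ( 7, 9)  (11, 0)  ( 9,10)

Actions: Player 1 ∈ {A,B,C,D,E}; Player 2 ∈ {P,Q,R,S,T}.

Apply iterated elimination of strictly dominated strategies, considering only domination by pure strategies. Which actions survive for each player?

Survivors P1:{C,D,E} P2:{P,R,T}

P1 drop A (D beats it: P:11>9 Q:4>2 R:6>5 S:9>8 T:2>0)
P1 drop B (E beats it: P:8>6 Q:5>3 R:7>6 S:11>9 T:9>8)
P2 drop Q (P beats it: C:10>8 D:8>4 E:7>4)
P2 drop S (P beats it: C:10>2 D:8>6 E:7>0)
P1→{C,D,E} P2→{P,R,T}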